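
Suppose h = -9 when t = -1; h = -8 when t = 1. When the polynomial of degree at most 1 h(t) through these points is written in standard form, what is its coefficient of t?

The leading coefficient equals the top divided difference h[-1,1].
h[-1,1] = (-8 - (-9)) / (1 - (-1)) = 1/2

1/2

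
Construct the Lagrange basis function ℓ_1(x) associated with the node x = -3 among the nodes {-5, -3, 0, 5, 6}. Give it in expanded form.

ℓ_1(x) = -(1/432)x^4 + (1/72)x^3 + (25/432)x^2 - (25/72)x

ℓ_1(x) = (x + 5)x(x - 5)(x - 6) / [(2)·(-3)·(-8)·(-9)]
       = (x^4 - 6x^3 - 25x^2 + 150x) / (-432)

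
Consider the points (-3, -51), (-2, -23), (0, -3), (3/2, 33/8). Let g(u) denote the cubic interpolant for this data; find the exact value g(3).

27

Using Newton's divided-difference form:
g[-3,-2] = (-23 - (-51)) / (-2 - (-3)) = 28
g[-2,0] = (-3 - (-23)) / (0 - (-2)) = 10
g[0,3/2] = (33/8 - (-3)) / (3/2 - 0) = 19/4
g[-3,-2,0] = (10 - 28) / (0 - (-3)) = -6
g[-2,0,3/2] = (19/4 - 10) / (3/2 - (-2)) = -3/2
g[-3,-2,0,3/2] = (-3/2 - (-6)) / (3/2 - (-3)) = 1
g(3) = -51 + 28·(6) + (-6)·(6)·(5) + 1·(6)·(5)·(3) = 27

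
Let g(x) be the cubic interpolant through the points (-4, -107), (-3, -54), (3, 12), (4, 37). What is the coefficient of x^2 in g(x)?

-2

Build the Lagrange basis polynomials:
L_0(x) = (x + 3)(x - 3)(x - 4) / [-56] = -(1/56)x^3 + (1/14)x^2 + (9/56)x - 9/14
L_1(x) = (x + 4)(x - 3)(x - 4) / [42] = (1/42)x^3 - (1/14)x^2 - (8/21)x + 8/7
L_2(x) = (x + 4)(x + 3)(x - 4) / [-42] = -(1/42)x^3 - (1/14)x^2 + (8/21)x + 8/7
L_3(x) = (x + 4)(x + 3)(x - 3) / [56] = (1/56)x^3 + (1/14)x^2 - (9/56)x - 9/14
g(x) = (-107)·L_0 + (-54)·L_1 + 12·L_2 + 37·L_3
Only the coefficient of x^2 is needed; take it from each L_i and combine:
(-107)·(1/14) + (-54)·(-1/14) + 12·(-1/14) + 37·(1/14) = -2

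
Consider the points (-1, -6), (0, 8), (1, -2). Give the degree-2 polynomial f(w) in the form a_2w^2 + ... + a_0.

f(w) = -12w^2 + 2w + 8

Newton's divided differences:
f[-1,0] = (8 - (-6)) / (0 - (-1)) = 14
f[0,1] = (-2 - 8) / (1 - 0) = -10
f[-1,0,1] = (-10 - 14) / (1 - (-1)) = -12
f(w) = -6 + 14·(w + 1) + (-12)·(w + 1)w
Expanding: f(w) = -12w^2 + 2w + 8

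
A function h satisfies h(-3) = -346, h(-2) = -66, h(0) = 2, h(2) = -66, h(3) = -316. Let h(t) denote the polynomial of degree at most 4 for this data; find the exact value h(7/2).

Using Newton's divided-difference form:
h[-3,-2] = (-66 - (-346)) / (-2 - (-3)) = 280
h[-2,0] = (2 - (-66)) / (0 - (-2)) = 34
h[0,2] = (-66 - 2) / (2 - 0) = -34
h[2,3] = (-316 - (-66)) / (3 - 2) = -250
h[-3,-2,0] = (34 - 280) / (0 - (-3)) = -82
h[-2,0,2] = (-34 - 34) / (2 - (-2)) = -17
h[0,2,3] = (-250 - (-34)) / (3 - 0) = -72
h[-3,-2,0,2] = (-17 - (-82)) / (2 - (-3)) = 13
h[-2,0,2,3] = (-72 - (-17)) / (3 - (-2)) = -11
h[-3,-2,0,2,3] = (-11 - 13) / (3 - (-3)) = -4
h(7/2) = -346 + 280·(13/2) + (-82)·(13/2)·(11/2) + 13·(13/2)·(11/2)·(7/2) + (-4)·(13/2)·(11/2)·(7/2)·(3/2) = -4653/8

-4653/8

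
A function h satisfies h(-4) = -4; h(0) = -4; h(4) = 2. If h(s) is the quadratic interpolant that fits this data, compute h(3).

L_0(3) = (3)·(-1)/[(-4)·(-8)] = -3/32
L_1(3) = (7)·(-1)/[(4)·(-4)] = 7/16
L_2(3) = (7)·(3)/[(8)·(4)] = 21/32
Sum: (-4)·(-3/32) + (-4)·(7/16) + 2·(21/32) = -1/16

-1/16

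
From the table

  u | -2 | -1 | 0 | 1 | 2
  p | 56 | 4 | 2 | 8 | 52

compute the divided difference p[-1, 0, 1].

4

p[-1,0] = (2 - 4) / (0 - (-1)) = -2
p[0,1] = (8 - 2) / (1 - 0) = 6
p[-1,0,1] = (6 - (-2)) / (1 - (-1)) = 4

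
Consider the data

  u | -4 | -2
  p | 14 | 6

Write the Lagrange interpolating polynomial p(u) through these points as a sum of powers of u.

L_0(u) = (u + 2) / [-2] = -(1/2)u - 1
L_1(u) = (u + 4) / [2] = (1/2)u + 2
p(u) = 14·L_0 + 6·L_1
  14·L_0(u) = -7u - 14
  6·L_1(u) = 3u + 12
Adding term by term: -4u - 2

p(u) = -4u - 2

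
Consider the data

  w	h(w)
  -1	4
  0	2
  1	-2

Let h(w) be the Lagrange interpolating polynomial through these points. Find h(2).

-8

Evaluate each Lagrange basis at w = 2:
L_0(2) = (2)·(1)/[(-1)·(-2)] = 1
L_1(2) = (3)·(1)/[(1)·(-1)] = -3
L_2(2) = (3)·(2)/[(2)·(1)] = 3
Sum: 4·(1) + 2·(-3) + (-2)·(3) = -8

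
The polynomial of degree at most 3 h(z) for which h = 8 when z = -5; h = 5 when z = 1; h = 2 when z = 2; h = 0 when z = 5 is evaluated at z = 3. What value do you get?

Using Newton's divided-difference form:
h[-5,1] = (5 - 8) / (1 - (-5)) = -1/2
h[1,2] = (2 - 5) / (2 - 1) = -3
h[2,5] = (0 - 2) / (5 - 2) = -2/3
h[-5,1,2] = (-3 - (-1/2)) / (2 - (-5)) = -5/14
h[1,2,5] = (-2/3 - (-3)) / (5 - 1) = 7/12
h[-5,1,2,5] = (7/12 - (-5/14)) / (5 - (-5)) = 79/840
h(3) = 8 + (-1/2)·(8) + (-5/14)·(8)·(2) + (79/840)·(8)·(2)·(1) = -22/105

-22/105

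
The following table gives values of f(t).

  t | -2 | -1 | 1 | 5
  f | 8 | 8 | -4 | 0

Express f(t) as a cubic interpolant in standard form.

f(t) = (19/42)t^3 - (23/21)t^2 - (271/42)t + 65/21

Build the Lagrange basis polynomials:
L_0(t) = (t + 1)(t - 1)(t - 5) / [-21] = -(1/21)t^3 + (5/21)t^2 + (1/21)t - 5/21
L_1(t) = (t + 2)(t - 1)(t - 5) / [12] = (1/12)t^3 - (1/3)t^2 - (7/12)t + 5/6
L_2(t) = (t + 2)(t + 1)(t - 5) / [-24] = -(1/24)t^3 + (1/12)t^2 + (13/24)t + 5/12
L_3(t) = (t + 2)(t + 1)(t - 1) / [168] = (1/168)t^3 + (1/84)t^2 - (1/168)t - 1/84
f(t) = 8·L_0 + 8·L_1 + (-4)·L_2 + 0·L_3
  8·L_0(t) = -(8/21)t^3 + (40/21)t^2 + (8/21)t - 40/21
  8·L_1(t) = (2/3)t^3 - (8/3)t^2 - (14/3)t + 20/3
  (-4)·L_2(t) = (1/6)t^3 - (1/3)t^2 - (13/6)t - 5/3
  0·L_3(t) = 0
Adding term by term: (19/42)t^3 - (23/21)t^2 - (271/42)t + 65/21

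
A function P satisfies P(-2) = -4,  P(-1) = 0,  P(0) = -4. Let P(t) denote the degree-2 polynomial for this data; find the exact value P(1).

-16

Evaluate each Lagrange basis at t = 1:
L_0(1) = (2)·(1)/[(-1)·(-2)] = 1
L_1(1) = (3)·(1)/[(1)·(-1)] = -3
L_2(1) = (3)·(2)/[(2)·(1)] = 3
Sum: (-4)·(1) + 0 + (-4)·(3) = -16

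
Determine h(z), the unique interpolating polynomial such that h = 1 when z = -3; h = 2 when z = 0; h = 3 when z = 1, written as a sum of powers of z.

Build the Lagrange basis polynomials:
L_0(z) = z(z - 1) / [12] = (1/12)z^2 - (1/12)z
L_1(z) = (z + 3)(z - 1) / [-3] = -(1/3)z^2 - (2/3)z + 1
L_2(z) = (z + 3)z / [4] = (1/4)z^2 + (3/4)z
h(z) = 1·L_0 + 2·L_1 + 3·L_2
  1·L_0(z) = (1/12)z^2 - (1/12)z
  2·L_1(z) = -(2/3)z^2 - (4/3)z + 2
  3·L_2(z) = (3/4)z^2 + (9/4)z
Adding term by term: (1/6)z^2 + (5/6)z + 2

h(z) = (1/6)z^2 + (5/6)z + 2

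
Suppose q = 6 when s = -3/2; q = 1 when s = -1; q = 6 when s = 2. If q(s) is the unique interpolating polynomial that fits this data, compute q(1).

-7/3

Evaluate each Lagrange basis at s = 1:
L_0(1) = (2)·(-1)/[(-1/2)·(-7/2)] = -8/7
L_1(1) = (5/2)·(-1)/[(1/2)·(-3)] = 5/3
L_2(1) = (5/2)·(2)/[(7/2)·(3)] = 10/21
Sum: 6·(-8/7) + 1·(5/3) + 6·(10/21) = -7/3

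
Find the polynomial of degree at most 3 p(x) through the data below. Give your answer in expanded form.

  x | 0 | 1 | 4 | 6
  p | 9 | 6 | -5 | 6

Build the Lagrange basis polynomials:
L_0(x) = (x - 1)(x - 4)(x - 6) / [-24] = -(1/24)x^3 + (11/24)x^2 - (17/12)x + 1
L_1(x) = x(x - 4)(x - 6) / [15] = (1/15)x^3 - (2/3)x^2 + (8/5)x
L_2(x) = x(x - 1)(x - 6) / [-24] = -(1/24)x^3 + (7/24)x^2 - (1/4)x
L_3(x) = x(x - 1)(x - 4) / [60] = (1/60)x^3 - (1/12)x^2 + (1/15)x
p(x) = 9·L_0 + 6·L_1 + (-5)·L_2 + 6·L_3
  9·L_0(x) = -(3/8)x^3 + (33/8)x^2 - (51/4)x + 9
  6·L_1(x) = (2/5)x^3 - 4x^2 + (48/5)x
  (-5)·L_2(x) = (5/24)x^3 - (35/24)x^2 + (5/4)x
  6·L_3(x) = (1/10)x^3 - (1/2)x^2 + (2/5)x
Adding term by term: (1/3)x^3 - (11/6)x^2 - (3/2)x + 9

p(x) = (1/3)x^3 - (11/6)x^2 - (3/2)x + 9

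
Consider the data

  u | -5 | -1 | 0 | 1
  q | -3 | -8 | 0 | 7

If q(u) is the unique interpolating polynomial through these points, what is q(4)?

Evaluate each Lagrange basis at u = 4:
L_0(4) = (5)·(4)·(3)/[(-4)·(-5)·(-6)] = -1/2
L_1(4) = (9)·(4)·(3)/[(4)·(-1)·(-2)] = 27/2
L_2(4) = (9)·(5)·(3)/[(5)·(1)·(-1)] = -27
L_3(4) = (9)·(5)·(4)/[(6)·(2)·(1)] = 15
Sum: (-3)·(-1/2) + (-8)·(27/2) + 0 + 7·(15) = -3/2

-3/2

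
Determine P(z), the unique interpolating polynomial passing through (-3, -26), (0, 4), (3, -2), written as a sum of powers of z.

P(z) = -2z^2 + 4z + 4

Build the Lagrange basis polynomials:
L_0(z) = z(z - 3) / [18] = (1/18)z^2 - (1/6)z
L_1(z) = (z + 3)(z - 3) / [-9] = -(1/9)z^2 + 1
L_2(z) = (z + 3)z / [18] = (1/18)z^2 + (1/6)z
P(z) = (-26)·L_0 + 4·L_1 + (-2)·L_2
  (-26)·L_0(z) = -(13/9)z^2 + (13/3)z
  4·L_1(z) = -(4/9)z^2 + 4
  (-2)·L_2(z) = -(1/9)z^2 - (1/3)z
Adding term by term: -2z^2 + 4z + 4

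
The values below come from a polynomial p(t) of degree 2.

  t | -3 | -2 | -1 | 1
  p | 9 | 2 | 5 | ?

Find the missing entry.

The 3 known values determine p uniquely (degree ≤ 2).
L_0(1) = (3)·(2)/[(-1)·(-2)] = 3
L_1(1) = (4)·(2)/[(1)·(-1)] = -8
L_2(1) = (4)·(3)/[(2)·(1)] = 6
Sum: 9·(3) + 2·(-8) + 5·(6) = 41

41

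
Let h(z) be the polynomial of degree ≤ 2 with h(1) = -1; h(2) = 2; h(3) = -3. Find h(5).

-37

Using Newton's divided-difference form:
h[1,2] = (2 - (-1)) / (2 - 1) = 3
h[2,3] = (-3 - 2) / (3 - 2) = -5
h[1,2,3] = (-5 - 3) / (3 - 1) = -4
h(5) = -1 + 3·(4) + (-4)·(4)·(3) = -37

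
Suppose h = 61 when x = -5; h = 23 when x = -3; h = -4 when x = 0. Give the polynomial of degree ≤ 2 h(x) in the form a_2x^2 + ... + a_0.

L_0(x) = (x + 3)x / [10] = (1/10)x^2 + (3/10)x
L_1(x) = (x + 5)x / [-6] = -(1/6)x^2 - (5/6)x
L_2(x) = (x + 5)(x + 3) / [15] = (1/15)x^2 + (8/15)x + 1
h(x) = 61·L_0 + 23·L_1 + (-4)·L_2
  61·L_0(x) = (61/10)x^2 + (183/10)x
  23·L_1(x) = -(23/6)x^2 - (115/6)x
  (-4)·L_2(x) = -(4/15)x^2 - (32/15)x - 4
Adding term by term: 2x^2 - 3x - 4

h(x) = 2x^2 - 3x - 4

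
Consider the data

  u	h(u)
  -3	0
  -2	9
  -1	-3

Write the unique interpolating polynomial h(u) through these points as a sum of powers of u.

h(u) = -(21/2)u^2 - (87/2)u - 36

L_0(u) = (u + 2)(u + 1) / [2] = (1/2)u^2 + (3/2)u + 1
L_1(u) = (u + 3)(u + 1) / [-1] = -u^2 - 4u - 3
L_2(u) = (u + 3)(u + 2) / [2] = (1/2)u^2 + (5/2)u + 3
h(u) = 0·L_0 + 9·L_1 + (-3)·L_2
  0·L_0(u) = 0
  9·L_1(u) = -9u^2 - 36u - 27
  (-3)·L_2(u) = -(3/2)u^2 - (15/2)u - 9
Adding term by term: -(21/2)u^2 - (87/2)u - 36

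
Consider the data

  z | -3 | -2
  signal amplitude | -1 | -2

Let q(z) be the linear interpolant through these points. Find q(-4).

0

Evaluate each Lagrange basis at z = -4:
L_0(-4) = (-2)/[(-1)] = 2
L_1(-4) = (-1)/[(1)] = -1
Sum: (-1)·(2) + (-2)·(-1) = 0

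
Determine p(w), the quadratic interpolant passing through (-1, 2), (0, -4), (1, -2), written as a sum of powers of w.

p(w) = 4w^2 - 2w - 4

Newton's divided differences:
p[-1,0] = (-4 - 2) / (0 - (-1)) = -6
p[0,1] = (-2 - (-4)) / (1 - 0) = 2
p[-1,0,1] = (2 - (-6)) / (1 - (-1)) = 4
p(w) = 2 + (-6)·(w + 1) + 4·(w + 1)w
Expanding: p(w) = 4w^2 - 2w - 4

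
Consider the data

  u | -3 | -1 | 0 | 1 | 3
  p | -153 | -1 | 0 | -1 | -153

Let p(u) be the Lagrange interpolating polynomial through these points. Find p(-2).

L_0(-2) = (-1)·(-2)·(-3)·(-5)/[(-2)·(-3)·(-4)·(-6)] = 5/24
L_1(-2) = (1)·(-2)·(-3)·(-5)/[(2)·(-1)·(-2)·(-4)] = 15/8
L_2(-2) = (1)·(-1)·(-3)·(-5)/[(3)·(1)·(-1)·(-3)] = -5/3
L_3(-2) = (1)·(-1)·(-2)·(-5)/[(4)·(2)·(1)·(-2)] = 5/8
L_4(-2) = (1)·(-1)·(-2)·(-3)/[(6)·(4)·(3)·(2)] = -1/24
Sum: (-153)·(5/24) + (-1)·(15/8) + 0 + (-1)·(5/8) + (-153)·(-1/24) = -28

-28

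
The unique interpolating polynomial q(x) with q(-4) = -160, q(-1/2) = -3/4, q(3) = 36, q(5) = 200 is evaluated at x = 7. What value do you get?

588

L_0(7) = (15/2)·(4)·(2)/[(-7/2)·(-7)·(-9)] = -40/147
L_1(7) = (11)·(4)·(2)/[(7/2)·(-7/2)·(-11/2)] = 64/49
L_2(7) = (11)·(15/2)·(2)/[(7)·(7/2)·(-2)] = -165/49
L_3(7) = (11)·(15/2)·(4)/[(9)·(11/2)·(2)] = 10/3
Sum: (-160)·(-40/147) + (-3/4)·(64/49) + 36·(-165/49) + 200·(10/3) = 588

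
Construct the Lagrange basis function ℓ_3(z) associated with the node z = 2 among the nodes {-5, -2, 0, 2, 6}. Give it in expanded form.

ℓ_3(z) = -(1/224)z^4 - (1/224)z^3 + (1/7)z^2 + (15/56)z

ℓ_3(z) = (z + 5)(z + 2)z(z - 6) / [(7)·(4)·(2)·(-4)]
       = (z^4 + z^3 - 32z^2 - 60z) / (-224)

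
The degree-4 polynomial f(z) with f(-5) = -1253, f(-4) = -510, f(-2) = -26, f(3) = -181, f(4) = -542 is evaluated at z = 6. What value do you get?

Evaluate each Lagrange basis at z = 6:
L_0(6) = (10)·(8)·(3)·(2)/[(-1)·(-3)·(-8)·(-9)] = 20/9
L_1(6) = (11)·(8)·(3)·(2)/[(1)·(-2)·(-7)·(-8)] = -33/7
L_2(6) = (11)·(10)·(3)·(2)/[(3)·(2)·(-5)·(-6)] = 11/3
L_3(6) = (11)·(10)·(8)·(2)/[(8)·(7)·(5)·(-1)] = -44/7
L_4(6) = (11)·(10)·(8)·(3)/[(9)·(8)·(6)·(1)] = 55/9
Sum: (-1253)·(20/9) + (-510)·(-33/7) + (-26)·(11/3) + (-181)·(-44/7) + (-542)·(55/9) = -2650

-2650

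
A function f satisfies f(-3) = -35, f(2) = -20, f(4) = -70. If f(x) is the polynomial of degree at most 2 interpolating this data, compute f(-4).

Evaluate each Lagrange basis at x = -4:
L_0(-4) = (-6)·(-8)/[(-5)·(-7)] = 48/35
L_1(-4) = (-1)·(-8)/[(5)·(-2)] = -4/5
L_2(-4) = (-1)·(-6)/[(7)·(2)] = 3/7
Sum: (-35)·(48/35) + (-20)·(-4/5) + (-70)·(3/7) = -62

-62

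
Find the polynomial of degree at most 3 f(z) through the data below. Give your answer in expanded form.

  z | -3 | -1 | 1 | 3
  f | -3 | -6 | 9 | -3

f(z) = -(15/16)z^3 - (9/16)z^2 + (135/16)z + 33/16

Newton's divided differences:
f[-3,-1] = (-6 - (-3)) / (-1 - (-3)) = -3/2
f[-1,1] = (9 - (-6)) / (1 - (-1)) = 15/2
f[1,3] = (-3 - 9) / (3 - 1) = -6
f[-3,-1,1] = (15/2 - (-3/2)) / (1 - (-3)) = 9/4
f[-1,1,3] = (-6 - 15/2) / (3 - (-1)) = -27/8
f[-3,-1,1,3] = (-27/8 - 9/4) / (3 - (-3)) = -15/16
f(z) = -3 + (-3/2)·(z + 3) + (9/4)·(z + 3)(z + 1) + (-15/16)·(z + 3)(z + 1)(z - 1)
Expanding: f(z) = -(15/16)z^3 - (9/16)z^2 + (135/16)z + 33/16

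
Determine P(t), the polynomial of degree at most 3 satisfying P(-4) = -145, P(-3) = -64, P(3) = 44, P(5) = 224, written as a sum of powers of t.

P(t) = 2t^3 - t^2 - 1

L_0(t) = (t + 3)(t - 3)(t - 5) / [-63] = -(1/63)t^3 + (5/63)t^2 + (1/7)t - 5/7
L_1(t) = (t + 4)(t - 3)(t - 5) / [48] = (1/48)t^3 - (1/12)t^2 - (17/48)t + 5/4
L_2(t) = (t + 4)(t + 3)(t - 5) / [-84] = -(1/84)t^3 - (1/42)t^2 + (23/84)t + 5/7
L_3(t) = (t + 4)(t + 3)(t - 3) / [144] = (1/144)t^3 + (1/36)t^2 - (1/16)t - 1/4
P(t) = (-145)·L_0 + (-64)·L_1 + 44·L_2 + 224·L_3
  (-145)·L_0(t) = (145/63)t^3 - (725/63)t^2 - (145/7)t + 725/7
  (-64)·L_1(t) = -(4/3)t^3 + (16/3)t^2 + (68/3)t - 80
  44·L_2(t) = -(11/21)t^3 - (22/21)t^2 + (253/21)t + 220/7
  224·L_3(t) = (14/9)t^3 + (56/9)t^2 - 14t - 56
Adding term by term: 2t^3 - t^2 - 1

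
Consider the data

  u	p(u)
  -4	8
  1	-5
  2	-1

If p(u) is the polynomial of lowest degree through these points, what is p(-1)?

-32/5

Using Newton's divided-difference form:
p[-4,1] = (-5 - 8) / (1 - (-4)) = -13/5
p[1,2] = (-1 - (-5)) / (2 - 1) = 4
p[-4,1,2] = (4 - (-13/5)) / (2 - (-4)) = 11/10
p(-1) = 8 + (-13/5)·(3) + (11/10)·(3)·(-2) = -32/5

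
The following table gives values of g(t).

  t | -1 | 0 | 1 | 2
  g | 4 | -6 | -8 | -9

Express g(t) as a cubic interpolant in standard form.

Newton's divided differences:
g[-1,0] = (-6 - 4) / (0 - (-1)) = -10
g[0,1] = (-8 - (-6)) / (1 - 0) = -2
g[1,2] = (-9 - (-8)) / (2 - 1) = -1
g[-1,0,1] = (-2 - (-10)) / (1 - (-1)) = 4
g[0,1,2] = (-1 - (-2)) / (2 - 0) = 1/2
g[-1,0,1,2] = (1/2 - 4) / (2 - (-1)) = -7/6
g(t) = 4 + (-10)·(t + 1) + 4·(t + 1)t + (-7/6)·(t + 1)t(t - 1)
Expanding: g(t) = -(7/6)t^3 + 4t^2 - (29/6)t - 6

g(t) = -(7/6)t^3 + 4t^2 - (29/6)t - 6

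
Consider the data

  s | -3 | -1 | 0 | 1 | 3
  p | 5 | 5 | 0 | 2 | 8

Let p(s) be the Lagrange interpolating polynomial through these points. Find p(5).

L_0(5) = (6)·(5)·(4)·(2)/[(-2)·(-3)·(-4)·(-6)] = 5/3
L_1(5) = (8)·(5)·(4)·(2)/[(2)·(-1)·(-2)·(-4)] = -20
L_2(5) = (8)·(6)·(4)·(2)/[(3)·(1)·(-1)·(-3)] = 128/3
L_3(5) = (8)·(6)·(5)·(2)/[(4)·(2)·(1)·(-2)] = -30
L_4(5) = (8)·(6)·(5)·(4)/[(6)·(4)·(3)·(2)] = 20/3
Sum: 5·(5/3) + 5·(-20) + 0 + 2·(-30) + 8·(20/3) = -295/3

-295/3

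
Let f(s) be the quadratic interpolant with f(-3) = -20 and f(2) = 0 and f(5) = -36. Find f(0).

Using Newton's divided-difference form:
f[-3,2] = (0 - (-20)) / (2 - (-3)) = 4
f[2,5] = (-36 - 0) / (5 - 2) = -12
f[-3,2,5] = (-12 - 4) / (5 - (-3)) = -2
f(0) = -20 + 4·(3) + (-2)·(3)·(-2) = 4

4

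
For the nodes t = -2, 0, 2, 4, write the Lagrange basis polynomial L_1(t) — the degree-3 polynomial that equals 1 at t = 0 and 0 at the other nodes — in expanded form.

L_1(t) = (t + 2)(t - 2)(t - 4) / [(2)·(-2)·(-4)]
       = (t^3 - 4t^2 - 4t + 16) / (16)

L_1(t) = (1/16)t^3 - (1/4)t^2 - (1/4)t + 1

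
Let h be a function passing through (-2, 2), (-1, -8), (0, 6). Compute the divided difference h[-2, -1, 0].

12

h[-2,-1] = (-8 - 2) / (-1 - (-2)) = -10
h[-1,0] = (6 - (-8)) / (0 - (-1)) = 14
h[-2,-1,0] = (14 - (-10)) / (0 - (-2)) = 12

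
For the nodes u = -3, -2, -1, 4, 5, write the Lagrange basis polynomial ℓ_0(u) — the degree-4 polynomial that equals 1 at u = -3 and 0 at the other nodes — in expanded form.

ℓ_0(u) = (u + 2)(u + 1)(u - 4)(u - 5) / [(-1)·(-2)·(-7)·(-8)]
       = (u^4 - 6u^3 - 5u^2 + 42u + 40) / (112)

ℓ_0(u) = (1/112)u^4 - (3/56)u^3 - (5/112)u^2 + (3/8)u + 5/14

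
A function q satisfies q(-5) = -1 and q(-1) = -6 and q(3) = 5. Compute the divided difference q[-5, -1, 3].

q[-5,-1] = (-6 - (-1)) / (-1 - (-5)) = -5/4
q[-1,3] = (5 - (-6)) / (3 - (-1)) = 11/4
q[-5,-1,3] = (11/4 - (-5/4)) / (3 - (-5)) = 1/2

1/2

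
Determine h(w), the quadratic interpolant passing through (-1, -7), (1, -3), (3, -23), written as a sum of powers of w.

h(w) = -3w^2 + 2w - 2

L_0(w) = (w - 1)(w - 3) / [8] = (1/8)w^2 - (1/2)w + 3/8
L_1(w) = (w + 1)(w - 3) / [-4] = -(1/4)w^2 + (1/2)w + 3/4
L_2(w) = (w + 1)(w - 1) / [8] = (1/8)w^2 - 1/8
h(w) = (-7)·L_0 + (-3)·L_1 + (-23)·L_2
  (-7)·L_0(w) = -(7/8)w^2 + (7/2)w - 21/8
  (-3)·L_1(w) = (3/4)w^2 - (3/2)w - 9/4
  (-23)·L_2(w) = -(23/8)w^2 + 23/8
Adding term by term: -3w^2 + 2w - 2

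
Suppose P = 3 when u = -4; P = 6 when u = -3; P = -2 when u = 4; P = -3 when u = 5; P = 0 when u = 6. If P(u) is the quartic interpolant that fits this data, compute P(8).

L_0(8) = (11)·(4)·(3)·(2)/[(-1)·(-8)·(-9)·(-10)] = 11/30
L_1(8) = (12)·(4)·(3)·(2)/[(1)·(-7)·(-8)·(-9)] = -4/7
L_2(8) = (12)·(11)·(3)·(2)/[(8)·(7)·(-1)·(-2)] = 99/14
L_3(8) = (12)·(11)·(4)·(2)/[(9)·(8)·(1)·(-1)] = -44/3
L_4(8) = (12)·(11)·(4)·(3)/[(10)·(9)·(2)·(1)] = 44/5
Sum: 3·(11/30) + 6·(-4/7) + (-2)·(99/14) + (-3)·(-44/3) + 0 = 1927/70

1927/70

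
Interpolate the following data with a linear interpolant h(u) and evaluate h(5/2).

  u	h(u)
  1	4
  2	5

11/2

Evaluate each Lagrange basis at u = 5/2:
L_0(5/2) = (1/2)/[(-1)] = -1/2
L_1(5/2) = (3/2)/[(1)] = 3/2
Sum: 4·(-1/2) + 5·(3/2) = 11/2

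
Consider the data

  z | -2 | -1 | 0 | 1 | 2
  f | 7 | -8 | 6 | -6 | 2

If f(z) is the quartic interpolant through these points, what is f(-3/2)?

-1473/128

Using Newton's divided-difference form:
f[-2,-1] = (-8 - 7) / (-1 - (-2)) = -15
f[-1,0] = (6 - (-8)) / (0 - (-1)) = 14
f[0,1] = (-6 - 6) / (1 - 0) = -12
f[1,2] = (2 - (-6)) / (2 - 1) = 8
f[-2,-1,0] = (14 - (-15)) / (0 - (-2)) = 29/2
f[-1,0,1] = (-12 - 14) / (1 - (-1)) = -13
f[0,1,2] = (8 - (-12)) / (2 - 0) = 10
f[-2,-1,0,1] = (-13 - 29/2) / (1 - (-2)) = -55/6
f[-1,0,1,2] = (10 - (-13)) / (2 - (-1)) = 23/3
f[-2,-1,0,1,2] = (23/3 - (-55/6)) / (2 - (-2)) = 101/24
f(-3/2) = 7 + (-15)·(1/2) + (29/2)·(1/2)·(-1/2) + (-55/6)·(1/2)·(-1/2)·(-3/2) + (101/24)·(1/2)·(-1/2)·(-3/2)·(-5/2) = -1473/128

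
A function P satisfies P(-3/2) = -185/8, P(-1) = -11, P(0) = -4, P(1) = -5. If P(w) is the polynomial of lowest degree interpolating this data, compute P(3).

Evaluate each Lagrange basis at w = 3:
L_0(3) = (4)·(3)·(2)/[(-1/2)·(-3/2)·(-5/2)] = -64/5
L_1(3) = (9/2)·(3)·(2)/[(1/2)·(-1)·(-2)] = 27
L_2(3) = (9/2)·(4)·(2)/[(3/2)·(1)·(-1)] = -24
L_3(3) = (9/2)·(4)·(3)/[(5/2)·(2)·(1)] = 54/5
Sum: (-185/8)·(-64/5) + (-11)·(27) + (-4)·(-24) + (-5)·(54/5) = 41

41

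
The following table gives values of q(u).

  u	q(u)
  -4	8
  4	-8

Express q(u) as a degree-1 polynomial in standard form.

Build the Lagrange basis polynomials:
L_0(u) = (u - 4) / [-8] = -(1/8)u + 1/2
L_1(u) = (u + 4) / [8] = (1/8)u + 1/2
q(u) = 8·L_0 + (-8)·L_1
  8·L_0(u) = -u + 4
  (-8)·L_1(u) = -u - 4
Adding term by term: -2u

q(u) = -2u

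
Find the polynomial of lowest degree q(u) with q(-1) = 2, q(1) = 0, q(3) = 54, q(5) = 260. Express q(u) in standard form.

q(u) = 2u^3 + u^2 - 3u

Newton's divided differences:
q[-1,1] = (0 - 2) / (1 - (-1)) = -1
q[1,3] = (54 - 0) / (3 - 1) = 27
q[3,5] = (260 - 54) / (5 - 3) = 103
q[-1,1,3] = (27 - (-1)) / (3 - (-1)) = 7
q[1,3,5] = (103 - 27) / (5 - 1) = 19
q[-1,1,3,5] = (19 - 7) / (5 - (-1)) = 2
q(u) = 2 + (-1)·(u + 1) + 7·(u + 1)(u - 1) + 2·(u + 1)(u - 1)(u - 3)
Expanding: q(u) = 2u^3 + u^2 - 3u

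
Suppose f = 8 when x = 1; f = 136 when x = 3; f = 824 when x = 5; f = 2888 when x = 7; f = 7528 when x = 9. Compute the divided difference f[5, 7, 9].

322

f[5,7] = (2888 - 824) / (7 - 5) = 1032
f[7,9] = (7528 - 2888) / (9 - 7) = 2320
f[5,7,9] = (2320 - 1032) / (9 - 5) = 322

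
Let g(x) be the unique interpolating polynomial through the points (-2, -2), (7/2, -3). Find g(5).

Evaluate each Lagrange basis at x = 5:
L_0(5) = (3/2)/[(-11/2)] = -3/11
L_1(5) = (7)/[(11/2)] = 14/11
Sum: (-2)·(-3/11) + (-3)·(14/11) = -36/11

-36/11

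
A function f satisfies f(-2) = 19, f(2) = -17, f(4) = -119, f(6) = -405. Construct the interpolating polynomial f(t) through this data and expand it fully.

Newton's divided differences:
f[-2,2] = (-17 - 19) / (2 - (-2)) = -9
f[2,4] = (-119 - (-17)) / (4 - 2) = -51
f[4,6] = (-405 - (-119)) / (6 - 4) = -143
f[-2,2,4] = (-51 - (-9)) / (4 - (-2)) = -7
f[2,4,6] = (-143 - (-51)) / (6 - 2) = -23
f[-2,2,4,6] = (-23 - (-7)) / (6 - (-2)) = -2
f(t) = 19 + (-9)·(t + 2) + (-7)·(t + 2)(t - 2) + (-2)·(t + 2)(t - 2)(t - 4)
Expanding: f(t) = -2t^3 + t^2 - t - 3

f(t) = -2t^3 + t^2 - t - 3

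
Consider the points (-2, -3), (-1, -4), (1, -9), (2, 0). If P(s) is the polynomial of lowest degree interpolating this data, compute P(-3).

-35/3

Using Newton's divided-difference form:
P[-2,-1] = (-4 - (-3)) / (-1 - (-2)) = -1
P[-1,1] = (-9 - (-4)) / (1 - (-1)) = -5/2
P[1,2] = (0 - (-9)) / (2 - 1) = 9
P[-2,-1,1] = (-5/2 - (-1)) / (1 - (-2)) = -1/2
P[-1,1,2] = (9 - (-5/2)) / (2 - (-1)) = 23/6
P[-2,-1,1,2] = (23/6 - (-1/2)) / (2 - (-2)) = 13/12
P(-3) = -3 + (-1)·(-1) + (-1/2)·(-1)·(-2) + (13/12)·(-1)·(-2)·(-4) = -35/3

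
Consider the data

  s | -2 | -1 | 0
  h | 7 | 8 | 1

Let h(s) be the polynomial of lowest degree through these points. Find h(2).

-37

Using Newton's divided-difference form:
h[-2,-1] = (8 - 7) / (-1 - (-2)) = 1
h[-1,0] = (1 - 8) / (0 - (-1)) = -7
h[-2,-1,0] = (-7 - 1) / (0 - (-2)) = -4
h(2) = 7 + 1·(4) + (-4)·(4)·(3) = -37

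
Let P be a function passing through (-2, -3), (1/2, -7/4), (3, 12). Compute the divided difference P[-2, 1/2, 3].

P[-2,1/2] = (-7/4 - (-3)) / (1/2 - (-2)) = 1/2
P[1/2,3] = (12 - (-7/4)) / (3 - 1/2) = 11/2
P[-2,1/2,3] = (11/2 - 1/2) / (3 - (-2)) = 1

1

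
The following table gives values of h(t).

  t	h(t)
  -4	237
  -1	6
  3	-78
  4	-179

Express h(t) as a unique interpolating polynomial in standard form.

h(t) = -3t^3 + 2t^2 - 4t - 3

Newton's divided differences:
h[-4,-1] = (6 - 237) / (-1 - (-4)) = -77
h[-1,3] = (-78 - 6) / (3 - (-1)) = -21
h[3,4] = (-179 - (-78)) / (4 - 3) = -101
h[-4,-1,3] = (-21 - (-77)) / (3 - (-4)) = 8
h[-1,3,4] = (-101 - (-21)) / (4 - (-1)) = -16
h[-4,-1,3,4] = (-16 - 8) / (4 - (-4)) = -3
h(t) = 237 + (-77)·(t + 4) + 8·(t + 4)(t + 1) + (-3)·(t + 4)(t + 1)(t - 3)
Expanding: h(t) = -3t^3 + 2t^2 - 4t - 3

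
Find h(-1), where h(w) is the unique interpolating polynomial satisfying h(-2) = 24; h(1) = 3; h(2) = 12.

9

Using Newton's divided-difference form:
h[-2,1] = (3 - 24) / (1 - (-2)) = -7
h[1,2] = (12 - 3) / (2 - 1) = 9
h[-2,1,2] = (9 - (-7)) / (2 - (-2)) = 4
h(-1) = 24 + (-7)·(1) + 4·(1)·(-2) = 9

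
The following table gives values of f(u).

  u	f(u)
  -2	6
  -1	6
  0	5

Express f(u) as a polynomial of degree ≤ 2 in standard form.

Newton's divided differences:
f[-2,-1] = (6 - 6) / (-1 - (-2)) = 0
f[-1,0] = (5 - 6) / (0 - (-1)) = -1
f[-2,-1,0] = (-1 - 0) / (0 - (-2)) = -1/2
f(u) = 6 + (-1/2)·(u + 2)(u + 1)
Expanding: f(u) = -(1/2)u^2 - (3/2)u + 5

f(u) = -(1/2)u^2 - (3/2)u + 5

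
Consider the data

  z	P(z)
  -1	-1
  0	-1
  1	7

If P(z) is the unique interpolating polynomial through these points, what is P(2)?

23

Evaluate each Lagrange basis at z = 2:
L_0(2) = (2)·(1)/[(-1)·(-2)] = 1
L_1(2) = (3)·(1)/[(1)·(-1)] = -3
L_2(2) = (3)·(2)/[(2)·(1)] = 3
Sum: (-1)·(1) + (-1)·(-3) + 7·(3) = 23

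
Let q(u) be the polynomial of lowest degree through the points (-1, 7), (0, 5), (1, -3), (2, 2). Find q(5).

L_0(5) = (5)·(4)·(3)/[(-1)·(-2)·(-3)] = -10
L_1(5) = (6)·(4)·(3)/[(1)·(-1)·(-2)] = 36
L_2(5) = (6)·(5)·(3)/[(2)·(1)·(-1)] = -45
L_3(5) = (6)·(5)·(4)/[(3)·(2)·(1)] = 20
Sum: 7·(-10) + 5·(36) + (-3)·(-45) + 2·(20) = 285

285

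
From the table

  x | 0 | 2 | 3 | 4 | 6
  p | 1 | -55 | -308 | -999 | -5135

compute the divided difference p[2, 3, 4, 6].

p[2,3] = (-308 - (-55)) / (3 - 2) = -253
p[3,4] = (-999 - (-308)) / (4 - 3) = -691
p[4,6] = (-5135 - (-999)) / (6 - 4) = -2068
p[2,3,4] = (-691 - (-253)) / (4 - 2) = -219
p[3,4,6] = (-2068 - (-691)) / (6 - 3) = -459
p[2,3,4,6] = (-459 - (-219)) / (6 - 2) = -60

-60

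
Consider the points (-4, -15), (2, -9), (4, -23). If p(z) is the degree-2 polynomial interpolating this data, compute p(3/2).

-27/4

Evaluate each Lagrange basis at z = 3/2:
L_0(3/2) = (-1/2)·(-5/2)/[(-6)·(-8)] = 5/192
L_1(3/2) = (11/2)·(-5/2)/[(6)·(-2)] = 55/48
L_2(3/2) = (11/2)·(-1/2)/[(8)·(2)] = -11/64
Sum: (-15)·(5/192) + (-9)·(55/48) + (-23)·(-11/64) = -27/4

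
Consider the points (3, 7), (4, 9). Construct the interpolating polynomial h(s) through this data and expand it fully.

Build the Lagrange basis polynomials:
L_0(s) = (s - 4) / [-1] = -s + 4
L_1(s) = (s - 3) / [1] = s - 3
h(s) = 7·L_0 + 9·L_1
  7·L_0(s) = -7s + 28
  9·L_1(s) = 9s - 27
Adding term by term: 2s + 1

h(s) = 2s + 1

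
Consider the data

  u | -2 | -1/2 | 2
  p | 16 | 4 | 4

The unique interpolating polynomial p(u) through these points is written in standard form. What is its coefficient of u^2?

Build the Lagrange basis polynomials:
L_0(u) = (u + 1/2)(u - 2) / [6] = (1/6)u^2 - (1/4)u - 1/6
L_1(u) = (u + 2)(u - 2) / [-15/4] = -(4/15)u^2 + 16/15
L_2(u) = (u + 2)(u + 1/2) / [10] = (1/10)u^2 + (1/4)u + 1/10
p(u) = 16·L_0 + 4·L_1 + 4·L_2
Only the coefficient of u^2 is needed; take it from each L_i and combine:
16·(1/6) + 4·(-4/15) + 4·(1/10) = 2

2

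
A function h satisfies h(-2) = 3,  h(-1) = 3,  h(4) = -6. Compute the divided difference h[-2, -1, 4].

-3/10

h[-2,-1] = (3 - 3) / (-1 - (-2)) = 0
h[-1,4] = (-6 - 3) / (4 - (-1)) = -9/5
h[-2,-1,4] = (-9/5 - 0) / (4 - (-2)) = -3/10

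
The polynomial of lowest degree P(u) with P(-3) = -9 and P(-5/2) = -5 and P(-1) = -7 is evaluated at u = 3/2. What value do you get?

-57

L_0(3/2) = (4)·(5/2)/[(-1/2)·(-2)] = 10
L_1(3/2) = (9/2)·(5/2)/[(1/2)·(-3/2)] = -15
L_2(3/2) = (9/2)·(4)/[(2)·(3/2)] = 6
Sum: (-9)·(10) + (-5)·(-15) + (-7)·(6) = -57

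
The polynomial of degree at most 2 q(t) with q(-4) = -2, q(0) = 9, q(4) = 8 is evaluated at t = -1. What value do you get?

59/8

Using Newton's divided-difference form:
q[-4,0] = (9 - (-2)) / (0 - (-4)) = 11/4
q[0,4] = (8 - 9) / (4 - 0) = -1/4
q[-4,0,4] = (-1/4 - 11/4) / (4 - (-4)) = -3/8
q(-1) = -2 + (11/4)·(3) + (-3/8)·(3)·(-1) = 59/8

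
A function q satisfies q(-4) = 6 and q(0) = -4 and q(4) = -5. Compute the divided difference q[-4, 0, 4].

9/32

q[-4,0] = (-4 - 6) / (0 - (-4)) = -5/2
q[0,4] = (-5 - (-4)) / (4 - 0) = -1/4
q[-4,0,4] = (-1/4 - (-5/2)) / (4 - (-4)) = 9/32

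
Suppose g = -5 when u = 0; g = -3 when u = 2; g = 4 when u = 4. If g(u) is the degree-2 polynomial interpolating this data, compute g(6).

L_0(6) = (4)·(2)/[(-2)·(-4)] = 1
L_1(6) = (6)·(2)/[(2)·(-2)] = -3
L_2(6) = (6)·(4)/[(4)·(2)] = 3
Sum: (-5)·(1) + (-3)·(-3) + 4·(3) = 16

16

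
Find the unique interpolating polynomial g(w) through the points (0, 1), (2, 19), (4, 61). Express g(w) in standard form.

Build the Lagrange basis polynomials:
L_0(w) = (w - 2)(w - 4) / [8] = (1/8)w^2 - (3/4)w + 1
L_1(w) = w(w - 4) / [-4] = -(1/4)w^2 + w
L_2(w) = w(w - 2) / [8] = (1/8)w^2 - (1/4)w
g(w) = 1·L_0 + 19·L_1 + 61·L_2
  1·L_0(w) = (1/8)w^2 - (3/4)w + 1
  19·L_1(w) = -(19/4)w^2 + 19w
  61·L_2(w) = (61/8)w^2 - (61/4)w
Adding term by term: 3w^2 + 3w + 1

g(w) = 3w^2 + 3w + 1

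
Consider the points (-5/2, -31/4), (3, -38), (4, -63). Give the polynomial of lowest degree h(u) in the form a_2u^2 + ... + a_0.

L_0(u) = (u - 3)(u - 4) / [143/4] = (4/143)u^2 - (28/143)u + 48/143
L_1(u) = (u + 5/2)(u - 4) / [-11/2] = -(2/11)u^2 + (3/11)u + 20/11
L_2(u) = (u + 5/2)(u - 3) / [13/2] = (2/13)u^2 - (1/13)u - 15/13
h(u) = (-31/4)·L_0 + (-38)·L_1 + (-63)·L_2
  (-31/4)·L_0(u) = -(31/143)u^2 + (217/143)u - 372/143
  (-38)·L_1(u) = (76/11)u^2 - (114/11)u - 760/11
  (-63)·L_2(u) = -(126/13)u^2 + (63/13)u + 945/13
Adding term by term: -3u^2 - 4u + 1

h(u) = -3u^2 - 4u + 1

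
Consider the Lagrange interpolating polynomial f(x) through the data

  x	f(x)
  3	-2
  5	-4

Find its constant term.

1

L_0(x) = (x - 5) / [-2] = -(1/2)x + 5/2
L_1(x) = (x - 3) / [2] = (1/2)x - 3/2
f(x) = (-2)·L_0 + (-4)·L_1
Only the constant term is needed; take it from each L_i and combine:
(-2)·(5/2) + (-4)·(-3/2) = 1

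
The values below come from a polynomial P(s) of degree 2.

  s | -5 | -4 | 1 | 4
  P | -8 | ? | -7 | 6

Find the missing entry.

The 3 known values determine P uniquely (degree ≤ 2).
L_0(-4) = (-5)·(-8)/[(-6)·(-9)] = 20/27
L_1(-4) = (1)·(-8)/[(6)·(-3)] = 4/9
L_2(-4) = (1)·(-5)/[(9)·(3)] = -5/27
Sum: (-8)·(20/27) + (-7)·(4/9) + 6·(-5/27) = -274/27

-274/27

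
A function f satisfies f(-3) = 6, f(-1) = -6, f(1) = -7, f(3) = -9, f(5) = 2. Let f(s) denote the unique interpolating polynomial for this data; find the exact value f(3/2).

-7689/1024

Evaluate each Lagrange basis at s = 3/2:
L_0(3/2) = (5/2)·(1/2)·(-3/2)·(-7/2)/[(-2)·(-4)·(-6)·(-8)] = 35/2048
L_1(3/2) = (9/2)·(1/2)·(-3/2)·(-7/2)/[(2)·(-2)·(-4)·(-6)] = -63/512
L_2(3/2) = (9/2)·(5/2)·(-3/2)·(-7/2)/[(4)·(2)·(-2)·(-4)] = 945/1024
L_3(3/2) = (9/2)·(5/2)·(1/2)·(-7/2)/[(6)·(4)·(2)·(-2)] = 105/512
L_4(3/2) = (9/2)·(5/2)·(1/2)·(-3/2)/[(8)·(6)·(4)·(2)] = -45/2048
Sum: 6·(35/2048) + (-6)·(-63/512) + (-7)·(945/1024) + (-9)·(105/512) + 2·(-45/2048) = -7689/1024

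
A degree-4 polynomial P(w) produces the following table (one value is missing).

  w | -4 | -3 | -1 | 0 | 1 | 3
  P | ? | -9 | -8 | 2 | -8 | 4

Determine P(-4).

443/4

The 5 known values determine P uniquely (degree ≤ 4).
Evaluate each Lagrange basis at w = -4:
L_0(-4) = (-3)·(-4)·(-5)·(-7)/[(-2)·(-3)·(-4)·(-6)] = 35/12
L_1(-4) = (-1)·(-4)·(-5)·(-7)/[(2)·(-1)·(-2)·(-4)] = -35/4
L_2(-4) = (-1)·(-3)·(-5)·(-7)/[(3)·(1)·(-1)·(-3)] = 35/3
L_3(-4) = (-1)·(-3)·(-4)·(-7)/[(4)·(2)·(1)·(-2)] = -21/4
L_4(-4) = (-1)·(-3)·(-4)·(-5)/[(6)·(4)·(3)·(2)] = 5/12
Sum: (-9)·(35/12) + (-8)·(-35/4) + 2·(35/3) + (-8)·(-21/4) + 4·(5/12) = 443/4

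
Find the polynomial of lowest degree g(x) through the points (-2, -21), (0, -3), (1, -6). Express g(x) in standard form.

Newton's divided differences:
g[-2,0] = (-3 - (-21)) / (0 - (-2)) = 9
g[0,1] = (-6 - (-3)) / (1 - 0) = -3
g[-2,0,1] = (-3 - 9) / (1 - (-2)) = -4
g(x) = -21 + 9·(x + 2) + (-4)·(x + 2)x
Expanding: g(x) = -4x^2 + x - 3

g(x) = -4x^2 + x - 3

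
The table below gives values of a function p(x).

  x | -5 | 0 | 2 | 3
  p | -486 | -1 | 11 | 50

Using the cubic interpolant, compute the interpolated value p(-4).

-265

Evaluate each Lagrange basis at x = -4:
L_0(-4) = (-4)·(-6)·(-7)/[(-5)·(-7)·(-8)] = 3/5
L_1(-4) = (1)·(-6)·(-7)/[(5)·(-2)·(-3)] = 7/5
L_2(-4) = (1)·(-4)·(-7)/[(7)·(2)·(-1)] = -2
L_3(-4) = (1)·(-4)·(-6)/[(8)·(3)·(1)] = 1
Sum: (-486)·(3/5) + (-1)·(7/5) + 11·(-2) + 50·(1) = -265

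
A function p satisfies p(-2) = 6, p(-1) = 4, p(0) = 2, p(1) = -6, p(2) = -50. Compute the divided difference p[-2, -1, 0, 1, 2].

-1

p[-2,-1] = (4 - 6) / (-1 - (-2)) = -2
p[-1,0] = (2 - 4) / (0 - (-1)) = -2
p[0,1] = (-6 - 2) / (1 - 0) = -8
p[1,2] = (-50 - (-6)) / (2 - 1) = -44
p[-2,-1,0] = (-2 - (-2)) / (0 - (-2)) = 0
p[-1,0,1] = (-8 - (-2)) / (1 - (-1)) = -3
p[0,1,2] = (-44 - (-8)) / (2 - 0) = -18
p[-2,-1,0,1] = (-3 - 0) / (1 - (-2)) = -1
p[-1,0,1,2] = (-18 - (-3)) / (2 - (-1)) = -5
p[-2,-1,0,1,2] = (-5 - (-1)) / (2 - (-2)) = -1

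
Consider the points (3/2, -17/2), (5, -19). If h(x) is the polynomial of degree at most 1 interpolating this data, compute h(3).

-13

L_0(3) = (-2)/[(-7/2)] = 4/7
L_1(3) = (3/2)/[(7/2)] = 3/7
Sum: (-17/2)·(4/7) + (-19)·(3/7) = -13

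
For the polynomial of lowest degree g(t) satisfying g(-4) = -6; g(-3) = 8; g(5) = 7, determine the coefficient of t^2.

The leading coefficient equals the top divided difference g[-4,-3,5].
g[-4,-3] = (8 - (-6)) / (-3 - (-4)) = 14
g[-3,5] = (7 - 8) / (5 - (-3)) = -1/8
g[-4,-3,5] = (-1/8 - 14) / (5 - (-4)) = -113/72

-113/72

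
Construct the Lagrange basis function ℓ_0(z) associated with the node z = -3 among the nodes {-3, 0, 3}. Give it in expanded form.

ℓ_0(z) = z(z - 3) / [(-3)·(-6)]
       = (z^2 - 3z) / (18)

ℓ_0(z) = (1/18)z^2 - (1/6)z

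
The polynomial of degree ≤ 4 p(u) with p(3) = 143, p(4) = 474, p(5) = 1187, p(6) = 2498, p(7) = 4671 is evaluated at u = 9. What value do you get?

12899

L_0(9) = (5)·(4)·(3)·(2)/[(-1)·(-2)·(-3)·(-4)] = 5
L_1(9) = (6)·(4)·(3)·(2)/[(1)·(-1)·(-2)·(-3)] = -24
L_2(9) = (6)·(5)·(3)·(2)/[(2)·(1)·(-1)·(-2)] = 45
L_3(9) = (6)·(5)·(4)·(2)/[(3)·(2)·(1)·(-1)] = -40
L_4(9) = (6)·(5)·(4)·(3)/[(4)·(3)·(2)·(1)] = 15
Sum: 143·(5) + 474·(-24) + 1187·(45) + 2498·(-40) + 4671·(15) = 12899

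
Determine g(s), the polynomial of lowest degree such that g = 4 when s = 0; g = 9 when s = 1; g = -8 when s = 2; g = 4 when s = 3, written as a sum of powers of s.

L_0(s) = (s - 1)(s - 2)(s - 3) / [-6] = -(1/6)s^3 + s^2 - (11/6)s + 1
L_1(s) = s(s - 2)(s - 3) / [2] = (1/2)s^3 - (5/2)s^2 + 3s
L_2(s) = s(s - 1)(s - 3) / [-2] = -(1/2)s^3 + 2s^2 - (3/2)s
L_3(s) = s(s - 1)(s - 2) / [6] = (1/6)s^3 - (1/2)s^2 + (1/3)s
g(s) = 4·L_0 + 9·L_1 + (-8)·L_2 + 4·L_3
  4·L_0(s) = -(2/3)s^3 + 4s^2 - (22/3)s + 4
  9·L_1(s) = (9/2)s^3 - (45/2)s^2 + 27s
  (-8)·L_2(s) = 4s^3 - 16s^2 + 12s
  4·L_3(s) = (2/3)s^3 - 2s^2 + (4/3)s
Adding term by term: (17/2)s^3 - (73/2)s^2 + 33s + 4

g(s) = (17/2)s^3 - (73/2)s^2 + 33s + 4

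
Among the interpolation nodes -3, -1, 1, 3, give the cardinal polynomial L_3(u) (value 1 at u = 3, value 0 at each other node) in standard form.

L_3(u) = (1/48)u^3 + (1/16)u^2 - (1/48)u - 1/16

L_3(u) = (u + 3)(u + 1)(u - 1) / [(6)·(4)·(2)]
       = (u^3 + 3u^2 - u - 3) / (48)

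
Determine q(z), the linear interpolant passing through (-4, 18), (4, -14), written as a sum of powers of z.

Build the Lagrange basis polynomials:
L_0(z) = (z - 4) / [-8] = -(1/8)z + 1/2
L_1(z) = (z + 4) / [8] = (1/8)z + 1/2
q(z) = 18·L_0 + (-14)·L_1
  18·L_0(z) = -(9/4)z + 9
  (-14)·L_1(z) = -(7/4)z - 7
Adding term by term: -4z + 2

q(z) = -4z + 2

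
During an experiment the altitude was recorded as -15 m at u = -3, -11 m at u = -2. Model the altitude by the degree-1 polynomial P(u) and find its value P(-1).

-7

L_0(-1) = (1)/[(-1)] = -1
L_1(-1) = (2)/[(1)] = 2
Sum: (-15)·(-1) + (-11)·(2) = -7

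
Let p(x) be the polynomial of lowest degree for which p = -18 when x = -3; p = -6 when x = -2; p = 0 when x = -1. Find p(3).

L_0(3) = (5)·(4)/[(-1)·(-2)] = 10
L_1(3) = (6)·(4)/[(1)·(-1)] = -24
L_2(3) = (6)·(5)/[(2)·(1)] = 15
Sum: (-18)·(10) + (-6)·(-24) + 0 = -36

-36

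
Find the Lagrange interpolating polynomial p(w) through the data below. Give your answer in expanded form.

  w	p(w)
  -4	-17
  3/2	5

p(w) = 4w - 1

L_0(w) = (w - 3/2) / [-11/2] = -(2/11)w + 3/11
L_1(w) = (w + 4) / [11/2] = (2/11)w + 8/11
p(w) = (-17)·L_0 + 5·L_1
  (-17)·L_0(w) = (34/11)w - 51/11
  5·L_1(w) = (10/11)w + 40/11
Adding term by term: 4w - 1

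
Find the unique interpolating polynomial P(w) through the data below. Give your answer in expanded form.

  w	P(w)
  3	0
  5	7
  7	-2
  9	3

Build the Lagrange basis polynomials:
L_0(w) = (w - 5)(w - 7)(w - 9) / [-48] = -(1/48)w^3 + (7/16)w^2 - (143/48)w + 105/16
L_1(w) = (w - 3)(w - 7)(w - 9) / [16] = (1/16)w^3 - (19/16)w^2 + (111/16)w - 189/16
L_2(w) = (w - 3)(w - 5)(w - 9) / [-16] = -(1/16)w^3 + (17/16)w^2 - (87/16)w + 135/16
L_3(w) = (w - 3)(w - 5)(w - 7) / [48] = (1/48)w^3 - (5/16)w^2 + (71/48)w - 35/16
P(w) = 0·L_0 + 7·L_1 + (-2)·L_2 + 3·L_3
  0·L_0(w) = 0
  7·L_1(w) = (7/16)w^3 - (133/16)w^2 + (777/16)w - 1323/16
  (-2)·L_2(w) = (1/8)w^3 - (17/8)w^2 + (87/8)w - 135/8
  3·L_3(w) = (1/16)w^3 - (15/16)w^2 + (71/16)w - 105/16
Adding term by term: (5/8)w^3 - (91/8)w^2 + (511/8)w - 849/8

P(w) = (5/8)w^3 - (91/8)w^2 + (511/8)w - 849/8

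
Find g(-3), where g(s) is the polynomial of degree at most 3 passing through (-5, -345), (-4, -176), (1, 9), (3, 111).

Evaluate each Lagrange basis at s = -3:
L_0(-3) = (1)·(-4)·(-6)/[(-1)·(-6)·(-8)] = -1/2
L_1(-3) = (2)·(-4)·(-6)/[(1)·(-5)·(-7)] = 48/35
L_2(-3) = (2)·(1)·(-6)/[(6)·(5)·(-2)] = 1/5
L_3(-3) = (2)·(1)·(-4)/[(8)·(7)·(2)] = -1/14
Sum: (-345)·(-1/2) + (-176)·(48/35) + 9·(1/5) + 111·(-1/14) = -75

-75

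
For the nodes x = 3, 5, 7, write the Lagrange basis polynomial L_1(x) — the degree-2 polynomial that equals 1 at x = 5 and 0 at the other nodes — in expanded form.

L_1(x) = -(1/4)x^2 + (5/2)x - 21/4

L_1(x) = (x - 3)(x - 7) / [(2)·(-2)]
       = (x^2 - 10x + 21) / (-4)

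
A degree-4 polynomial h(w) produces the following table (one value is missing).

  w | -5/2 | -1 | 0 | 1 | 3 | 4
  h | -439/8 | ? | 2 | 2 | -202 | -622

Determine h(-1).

The 5 known values determine h uniquely (degree ≤ 4).
Evaluate each Lagrange basis at w = -1:
L_0(-1) = (-1)·(-2)·(-4)·(-5)/[(-5/2)·(-7/2)·(-11/2)·(-13/2)] = 128/1001
L_1(-1) = (3/2)·(-2)·(-4)·(-5)/[(5/2)·(-1)·(-3)·(-4)] = 2
L_2(-1) = (3/2)·(-1)·(-4)·(-5)/[(7/2)·(1)·(-2)·(-3)] = -10/7
L_3(-1) = (3/2)·(-1)·(-2)·(-5)/[(11/2)·(3)·(2)·(-1)] = 5/11
L_4(-1) = (3/2)·(-1)·(-2)·(-4)/[(13/2)·(4)·(3)·(1)] = -2/13
Sum: (-439/8)·(128/1001) + 2·(2) + 2·(-10/7) + (-202)·(5/11) + (-622)·(-2/13) = -2

-2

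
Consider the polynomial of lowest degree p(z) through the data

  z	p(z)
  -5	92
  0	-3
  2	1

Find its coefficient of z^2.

Build the Lagrange basis polynomials:
L_0(z) = z(z - 2) / [35] = (1/35)z^2 - (2/35)z
L_1(z) = (z + 5)(z - 2) / [-10] = -(1/10)z^2 - (3/10)z + 1
L_2(z) = (z + 5)z / [14] = (1/14)z^2 + (5/14)z
p(z) = 92·L_0 + (-3)·L_1 + 1·L_2
Only the coefficient of z^2 is needed; take it from each L_i and combine:
92·(1/35) + (-3)·(-1/10) + 1·(1/14) = 3

3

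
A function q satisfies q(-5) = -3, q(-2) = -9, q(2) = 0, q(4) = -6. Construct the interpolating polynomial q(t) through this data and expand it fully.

q(t) = -(83/504)t^3 - (109/504)t^2 + (733/252)t - 229/63

Newton's divided differences:
q[-5,-2] = (-9 - (-3)) / (-2 - (-5)) = -2
q[-2,2] = (0 - (-9)) / (2 - (-2)) = 9/4
q[2,4] = (-6 - 0) / (4 - 2) = -3
q[-5,-2,2] = (9/4 - (-2)) / (2 - (-5)) = 17/28
q[-2,2,4] = (-3 - 9/4) / (4 - (-2)) = -7/8
q[-5,-2,2,4] = (-7/8 - 17/28) / (4 - (-5)) = -83/504
q(t) = -3 + (-2)·(t + 5) + (17/28)·(t + 5)(t + 2) + (-83/504)·(t + 5)(t + 2)(t - 2)
Expanding: q(t) = -(83/504)t^3 - (109/504)t^2 + (733/252)t - 229/63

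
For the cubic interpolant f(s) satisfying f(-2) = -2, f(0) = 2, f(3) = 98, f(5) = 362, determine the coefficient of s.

Build the Lagrange basis polynomials:
L_0(s) = s(s - 3)(s - 5) / [-70] = -(1/70)s^3 + (4/35)s^2 - (3/14)s
L_1(s) = (s + 2)(s - 3)(s - 5) / [30] = (1/30)s^3 - (1/5)s^2 - (1/30)s + 1
L_2(s) = (s + 2)s(s - 5) / [-30] = -(1/30)s^3 + (1/10)s^2 + (1/3)s
L_3(s) = (s + 2)s(s - 3) / [70] = (1/70)s^3 - (1/70)s^2 - (3/35)s
f(s) = (-2)·L_0 + 2·L_1 + 98·L_2 + 362·L_3
Only the coefficient of s is needed; take it from each L_i and combine:
(-2)·(-3/14) + 2·(-1/30) + 98·(1/3) + 362·(-3/35) = 2

2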